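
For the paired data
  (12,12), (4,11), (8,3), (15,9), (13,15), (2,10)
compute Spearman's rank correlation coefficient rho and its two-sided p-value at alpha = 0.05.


Step 1: Rank x and y separately (midranks; no ties here).
rank(x): 12->4, 4->2, 8->3, 15->6, 13->5, 2->1
rank(y): 12->5, 11->4, 3->1, 9->2, 15->6, 10->3
Step 2: d_i = R_x(i) - R_y(i); compute d_i^2.
  (4-5)^2=1, (2-4)^2=4, (3-1)^2=4, (6-2)^2=16, (5-6)^2=1, (1-3)^2=4
sum(d^2) = 30.
Step 3: rho = 1 - 6*30 / (6*(6^2 - 1)) = 1 - 180/210 = 0.142857.
Step 4: Under H0, t = rho * sqrt((n-2)/(1-rho^2)) = 0.2887 ~ t(4).
Step 5: Two-sided p-value from the t-distribution with 4 df = 0.787172.
Step 6: alpha = 0.05. fail to reject H0.

rho = 0.1429, p = 0.787172, fail to reject H0 at alpha = 0.05.


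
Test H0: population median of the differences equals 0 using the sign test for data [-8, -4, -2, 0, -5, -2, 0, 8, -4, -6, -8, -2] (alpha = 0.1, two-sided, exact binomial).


Step 1: Discard zero differences. Original n = 12; n_eff = number of nonzero differences = 10.
Nonzero differences (with sign): -8, -4, -2, -5, -2, +8, -4, -6, -8, -2
Step 2: Count signs: positive = 1, negative = 9.
Step 3: Under H0: P(positive) = 0.5, so the number of positives S ~ Bin(10, 0.5).
Step 4: Two-sided exact p-value = sum of Bin(10,0.5) probabilities at or below the observed probability = 0.021484.
Step 5: alpha = 0.1. reject H0.

n_eff = 10, pos = 1, neg = 9, p = 0.021484, reject H0.


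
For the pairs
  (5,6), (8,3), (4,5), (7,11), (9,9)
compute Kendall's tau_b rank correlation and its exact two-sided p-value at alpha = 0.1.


Step 1: Enumerate the 10 unordered pairs (i,j) with i<j and classify each by sign(x_j-x_i) * sign(y_j-y_i).
  (1,2):dx=+3,dy=-3->D; (1,3):dx=-1,dy=-1->C; (1,4):dx=+2,dy=+5->C; (1,5):dx=+4,dy=+3->C
  (2,3):dx=-4,dy=+2->D; (2,4):dx=-1,dy=+8->D; (2,5):dx=+1,dy=+6->C; (3,4):dx=+3,dy=+6->C
  (3,5):dx=+5,dy=+4->C; (4,5):dx=+2,dy=-2->D
Step 2: C = 6, D = 4, total pairs = 10.
Step 3: tau = (C - D)/(n(n-1)/2) = (6 - 4)/10 = 0.200000.
Step 4: Exact two-sided p-value (enumerate n! = 120 permutations of y under H0): p = 0.816667.
Step 5: alpha = 0.1. fail to reject H0.

tau_b = 0.2000 (C=6, D=4), p = 0.816667, fail to reject H0.


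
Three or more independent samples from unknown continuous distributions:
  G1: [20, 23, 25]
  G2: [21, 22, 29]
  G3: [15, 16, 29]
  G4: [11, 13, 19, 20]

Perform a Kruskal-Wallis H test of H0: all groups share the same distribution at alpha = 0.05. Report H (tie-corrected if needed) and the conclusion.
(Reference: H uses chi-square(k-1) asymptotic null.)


Step 1: Combine all N = 13 observations and assign midranks.
sorted (value, group, rank): (11,G4,1), (13,G4,2), (15,G3,3), (16,G3,4), (19,G4,5), (20,G1,6.5), (20,G4,6.5), (21,G2,8), (22,G2,9), (23,G1,10), (25,G1,11), (29,G2,12.5), (29,G3,12.5)
Step 2: Sum ranks within each group.
R_1 = 27.5 (n_1 = 3)
R_2 = 29.5 (n_2 = 3)
R_3 = 19.5 (n_3 = 3)
R_4 = 14.5 (n_4 = 4)
Step 3: H = 12/(N(N+1)) * sum(R_i^2/n_i) - 3(N+1)
     = 12/(13*14) * (27.5^2/3 + 29.5^2/3 + 19.5^2/3 + 14.5^2/4) - 3*14
     = 0.065934 * 721.479 - 42
     = 5.570055.
Step 4: Ties present; correction factor C = 1 - 12/(13^3 - 13) = 0.994505. Corrected H = 5.570055 / 0.994505 = 5.600829.
Step 5: Under H0, H ~ chi^2(3); p-value = 0.132731.
Step 6: alpha = 0.05. fail to reject H0.

H = 5.6008, df = 3, p = 0.132731, fail to reject H0.


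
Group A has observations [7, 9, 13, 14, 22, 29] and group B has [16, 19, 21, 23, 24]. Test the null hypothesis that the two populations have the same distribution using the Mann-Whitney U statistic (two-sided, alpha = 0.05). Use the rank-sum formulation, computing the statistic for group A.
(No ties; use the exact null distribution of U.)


Step 1: Combine and sort all 11 observations; assign midranks.
sorted (value, group): (7,X), (9,X), (13,X), (14,X), (16,Y), (19,Y), (21,Y), (22,X), (23,Y), (24,Y), (29,X)
ranks: 7->1, 9->2, 13->3, 14->4, 16->5, 19->6, 21->7, 22->8, 23->9, 24->10, 29->11
Step 2: Rank sum for X: R1 = 1 + 2 + 3 + 4 + 8 + 11 = 29.
Step 3: U_X = R1 - n1(n1+1)/2 = 29 - 6*7/2 = 29 - 21 = 8.
       U_Y = n1*n2 - U_X = 30 - 8 = 22.
Step 4: No ties, so the exact null distribution of U (based on enumerating the C(11,6) = 462 equally likely rank assignments) gives the two-sided p-value.
Step 5: p-value = 0.246753; compare to alpha = 0.05. fail to reject H0.

U_X = 8, p = 0.246753, fail to reject H0 at alpha = 0.05.


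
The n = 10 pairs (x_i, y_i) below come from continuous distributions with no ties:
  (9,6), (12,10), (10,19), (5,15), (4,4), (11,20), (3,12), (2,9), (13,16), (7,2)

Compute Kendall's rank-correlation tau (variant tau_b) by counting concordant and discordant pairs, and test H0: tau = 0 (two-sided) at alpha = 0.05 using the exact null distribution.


Step 1: Enumerate the 45 unordered pairs (i,j) with i<j and classify each by sign(x_j-x_i) * sign(y_j-y_i).
  (1,2):dx=+3,dy=+4->C; (1,3):dx=+1,dy=+13->C; (1,4):dx=-4,dy=+9->D; (1,5):dx=-5,dy=-2->C
  (1,6):dx=+2,dy=+14->C; (1,7):dx=-6,dy=+6->D; (1,8):dx=-7,dy=+3->D; (1,9):dx=+4,dy=+10->C
  (1,10):dx=-2,dy=-4->C; (2,3):dx=-2,dy=+9->D; (2,4):dx=-7,dy=+5->D; (2,5):dx=-8,dy=-6->C
  (2,6):dx=-1,dy=+10->D; (2,7):dx=-9,dy=+2->D; (2,8):dx=-10,dy=-1->C; (2,9):dx=+1,dy=+6->C
  (2,10):dx=-5,dy=-8->C; (3,4):dx=-5,dy=-4->C; (3,5):dx=-6,dy=-15->C; (3,6):dx=+1,dy=+1->C
  (3,7):dx=-7,dy=-7->C; (3,8):dx=-8,dy=-10->C; (3,9):dx=+3,dy=-3->D; (3,10):dx=-3,dy=-17->C
  (4,5):dx=-1,dy=-11->C; (4,6):dx=+6,dy=+5->C; (4,7):dx=-2,dy=-3->C; (4,8):dx=-3,dy=-6->C
  (4,9):dx=+8,dy=+1->C; (4,10):dx=+2,dy=-13->D; (5,6):dx=+7,dy=+16->C; (5,7):dx=-1,dy=+8->D
  (5,8):dx=-2,dy=+5->D; (5,9):dx=+9,dy=+12->C; (5,10):dx=+3,dy=-2->D; (6,7):dx=-8,dy=-8->C
  (6,8):dx=-9,dy=-11->C; (6,9):dx=+2,dy=-4->D; (6,10):dx=-4,dy=-18->C; (7,8):dx=-1,dy=-3->C
  (7,9):dx=+10,dy=+4->C; (7,10):dx=+4,dy=-10->D; (8,9):dx=+11,dy=+7->C; (8,10):dx=+5,dy=-7->D
  (9,10):dx=-6,dy=-14->C
Step 2: C = 30, D = 15, total pairs = 45.
Step 3: tau = (C - D)/(n(n-1)/2) = (30 - 15)/45 = 0.333333.
Step 4: Exact two-sided p-value (enumerate n! = 3628800 permutations of y under H0): p = 0.216373.
Step 5: alpha = 0.05. fail to reject H0.

tau_b = 0.3333 (C=30, D=15), p = 0.216373, fail to reject H0.


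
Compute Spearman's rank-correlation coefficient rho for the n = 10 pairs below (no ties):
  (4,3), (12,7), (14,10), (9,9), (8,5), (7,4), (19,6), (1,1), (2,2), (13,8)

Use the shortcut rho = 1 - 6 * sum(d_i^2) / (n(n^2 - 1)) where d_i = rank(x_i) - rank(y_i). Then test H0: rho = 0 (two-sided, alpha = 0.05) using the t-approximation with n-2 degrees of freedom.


Step 1: Rank x and y separately (midranks; no ties here).
rank(x): 4->3, 12->7, 14->9, 9->6, 8->5, 7->4, 19->10, 1->1, 2->2, 13->8
rank(y): 3->3, 7->7, 10->10, 9->9, 5->5, 4->4, 6->6, 1->1, 2->2, 8->8
Step 2: d_i = R_x(i) - R_y(i); compute d_i^2.
  (3-3)^2=0, (7-7)^2=0, (9-10)^2=1, (6-9)^2=9, (5-5)^2=0, (4-4)^2=0, (10-6)^2=16, (1-1)^2=0, (2-2)^2=0, (8-8)^2=0
sum(d^2) = 26.
Step 3: rho = 1 - 6*26 / (10*(10^2 - 1)) = 1 - 156/990 = 0.842424.
Step 4: Under H0, t = rho * sqrt((n-2)/(1-rho^2)) = 4.4222 ~ t(8).
Step 5: Two-sided p-value from the t-distribution with 8 df = 0.002220.
Step 6: alpha = 0.05. reject H0.

rho = 0.8424, p = 0.002220, reject H0 at alpha = 0.05.


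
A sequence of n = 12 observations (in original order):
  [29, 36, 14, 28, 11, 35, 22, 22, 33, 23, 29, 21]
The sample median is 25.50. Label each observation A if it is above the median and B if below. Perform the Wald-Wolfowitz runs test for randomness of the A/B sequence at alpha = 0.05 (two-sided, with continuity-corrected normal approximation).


Step 1: Compute median = 25.50; label A = above, B = below.
Labels in order: AABABABBABAB  (n_A = 6, n_B = 6)
Step 2: Count runs R = 10.
Step 3: Under H0 (random ordering), E[R] = 2*n_A*n_B/(n_A+n_B) + 1 = 2*6*6/12 + 1 = 7.0000.
        Var[R] = 2*n_A*n_B*(2*n_A*n_B - n_A - n_B) / ((n_A+n_B)^2 * (n_A+n_B-1)) = 4320/1584 = 2.7273.
        SD[R] = 1.6514.
Step 4: Continuity-corrected z = (R - 0.5 - E[R]) / SD[R] = (10 - 0.5 - 7.0000) / 1.6514 = 1.5138.
Step 5: Two-sided p-value via normal approximation = 2*(1 - Phi(|z|)) = 0.130070.
Step 6: alpha = 0.05. fail to reject H0.

R = 10, z = 1.5138, p = 0.130070, fail to reject H0.


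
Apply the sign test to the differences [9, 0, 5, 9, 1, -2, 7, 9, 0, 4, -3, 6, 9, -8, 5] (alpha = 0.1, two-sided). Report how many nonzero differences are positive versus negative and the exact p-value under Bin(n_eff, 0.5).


Step 1: Discard zero differences. Original n = 15; n_eff = number of nonzero differences = 13.
Nonzero differences (with sign): +9, +5, +9, +1, -2, +7, +9, +4, -3, +6, +9, -8, +5
Step 2: Count signs: positive = 10, negative = 3.
Step 3: Under H0: P(positive) = 0.5, so the number of positives S ~ Bin(13, 0.5).
Step 4: Two-sided exact p-value = sum of Bin(13,0.5) probabilities at or below the observed probability = 0.092285.
Step 5: alpha = 0.1. reject H0.

n_eff = 13, pos = 10, neg = 3, p = 0.092285, reject H0.


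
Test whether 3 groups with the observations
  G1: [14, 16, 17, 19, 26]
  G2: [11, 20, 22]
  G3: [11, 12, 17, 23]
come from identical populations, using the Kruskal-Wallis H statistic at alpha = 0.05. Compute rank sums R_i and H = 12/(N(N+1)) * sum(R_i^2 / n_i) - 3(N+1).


Step 1: Combine all N = 12 observations and assign midranks.
sorted (value, group, rank): (11,G2,1.5), (11,G3,1.5), (12,G3,3), (14,G1,4), (16,G1,5), (17,G1,6.5), (17,G3,6.5), (19,G1,8), (20,G2,9), (22,G2,10), (23,G3,11), (26,G1,12)
Step 2: Sum ranks within each group.
R_1 = 35.5 (n_1 = 5)
R_2 = 20.5 (n_2 = 3)
R_3 = 22 (n_3 = 4)
Step 3: H = 12/(N(N+1)) * sum(R_i^2/n_i) - 3(N+1)
     = 12/(12*13) * (35.5^2/5 + 20.5^2/3 + 22^2/4) - 3*13
     = 0.076923 * 513.133 - 39
     = 0.471795.
Step 4: Ties present; correction factor C = 1 - 12/(12^3 - 12) = 0.993007. Corrected H = 0.471795 / 0.993007 = 0.475117.
Step 5: Under H0, H ~ chi^2(2); p-value = 0.788551.
Step 6: alpha = 0.05. fail to reject H0.

H = 0.4751, df = 2, p = 0.788551, fail to reject H0.


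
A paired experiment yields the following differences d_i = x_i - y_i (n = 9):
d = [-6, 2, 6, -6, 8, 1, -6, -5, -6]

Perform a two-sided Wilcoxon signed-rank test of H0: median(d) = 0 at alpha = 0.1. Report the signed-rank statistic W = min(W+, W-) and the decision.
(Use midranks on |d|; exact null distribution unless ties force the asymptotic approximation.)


Step 1: Drop any zero differences (none here) and take |d_i|.
|d| = [6, 2, 6, 6, 8, 1, 6, 5, 6]
Step 2: Midrank |d_i| (ties get averaged ranks).
ranks: |6|->6, |2|->2, |6|->6, |6|->6, |8|->9, |1|->1, |6|->6, |5|->3, |6|->6
Step 3: Attach original signs; sum ranks with positive sign and with negative sign.
W+ = 2 + 6 + 9 + 1 = 18
W- = 6 + 6 + 6 + 3 + 6 = 27
(Check: W+ + W- = 45 should equal n(n+1)/2 = 45.)
Step 4: Test statistic W = min(W+, W-) = 18.
Step 5: Ties in |d|, so use the tie-corrected normal approximation.
        E[W] = n(n+1)/4 = 9*10/4 = 22.5.
        Tie groups: |d|=6 (t=5); sum(t^3 - t) = 120.
        Var[W] = n(n+1)(2n+1)/24 - sum(t^3-t)/48 = 1710/24 - 120/48 = 68.75.
        z = (W - E[W]) / sqrt(Var[W]) = (18 - 22.5) / 8.2916 = -0.5427.
        Two-sided p = 2*Phi(z) = 0.587322.
Step 6: alpha = 0.1. fail to reject H0.

W+ = 18, W- = 27, W = min = 18, p = 0.587322, fail to reject H0.


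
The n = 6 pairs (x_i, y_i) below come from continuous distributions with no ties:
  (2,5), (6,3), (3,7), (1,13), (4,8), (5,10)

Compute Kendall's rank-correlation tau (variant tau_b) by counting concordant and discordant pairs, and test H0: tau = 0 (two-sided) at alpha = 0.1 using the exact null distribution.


Step 1: Enumerate the 15 unordered pairs (i,j) with i<j and classify each by sign(x_j-x_i) * sign(y_j-y_i).
  (1,2):dx=+4,dy=-2->D; (1,3):dx=+1,dy=+2->C; (1,4):dx=-1,dy=+8->D; (1,5):dx=+2,dy=+3->C
  (1,6):dx=+3,dy=+5->C; (2,3):dx=-3,dy=+4->D; (2,4):dx=-5,dy=+10->D; (2,5):dx=-2,dy=+5->D
  (2,6):dx=-1,dy=+7->D; (3,4):dx=-2,dy=+6->D; (3,5):dx=+1,dy=+1->C; (3,6):dx=+2,dy=+3->C
  (4,5):dx=+3,dy=-5->D; (4,6):dx=+4,dy=-3->D; (5,6):dx=+1,dy=+2->C
Step 2: C = 6, D = 9, total pairs = 15.
Step 3: tau = (C - D)/(n(n-1)/2) = (6 - 9)/15 = -0.200000.
Step 4: Exact two-sided p-value (enumerate n! = 720 permutations of y under H0): p = 0.719444.
Step 5: alpha = 0.1. fail to reject H0.

tau_b = -0.2000 (C=6, D=9), p = 0.719444, fail to reject H0.


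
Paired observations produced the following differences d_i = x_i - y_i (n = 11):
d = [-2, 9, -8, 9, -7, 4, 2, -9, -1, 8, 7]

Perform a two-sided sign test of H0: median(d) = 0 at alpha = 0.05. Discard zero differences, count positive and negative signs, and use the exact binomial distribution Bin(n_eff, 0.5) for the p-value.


Step 1: Discard zero differences. Original n = 11; n_eff = number of nonzero differences = 11.
Nonzero differences (with sign): -2, +9, -8, +9, -7, +4, +2, -9, -1, +8, +7
Step 2: Count signs: positive = 6, negative = 5.
Step 3: Under H0: P(positive) = 0.5, so the number of positives S ~ Bin(11, 0.5).
Step 4: Two-sided exact p-value = sum of Bin(11,0.5) probabilities at or below the observed probability = 1.000000.
Step 5: alpha = 0.05. fail to reject H0.

n_eff = 11, pos = 6, neg = 5, p = 1.000000, fail to reject H0.


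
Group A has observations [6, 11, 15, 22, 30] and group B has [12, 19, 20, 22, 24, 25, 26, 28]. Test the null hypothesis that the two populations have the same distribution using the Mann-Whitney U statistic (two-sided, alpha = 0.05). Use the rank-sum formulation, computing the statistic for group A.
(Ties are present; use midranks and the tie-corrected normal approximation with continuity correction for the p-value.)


Step 1: Combine and sort all 13 observations; assign midranks.
sorted (value, group): (6,X), (11,X), (12,Y), (15,X), (19,Y), (20,Y), (22,X), (22,Y), (24,Y), (25,Y), (26,Y), (28,Y), (30,X)
ranks: 6->1, 11->2, 12->3, 15->4, 19->5, 20->6, 22->7.5, 22->7.5, 24->9, 25->10, 26->11, 28->12, 30->13
Step 2: Rank sum for X: R1 = 1 + 2 + 4 + 7.5 + 13 = 27.5.
Step 3: U_X = R1 - n1(n1+1)/2 = 27.5 - 5*6/2 = 27.5 - 15 = 12.5.
       U_Y = n1*n2 - U_X = 40 - 12.5 = 27.5.
Step 4: Ties are present, so use the tie-corrected normal approximation (with continuity correction) for the p-value.
Step 5: p-value = 0.304842; compare to alpha = 0.05. fail to reject H0.

U_X = 12.5, p = 0.304842, fail to reject H0 at alpha = 0.05.


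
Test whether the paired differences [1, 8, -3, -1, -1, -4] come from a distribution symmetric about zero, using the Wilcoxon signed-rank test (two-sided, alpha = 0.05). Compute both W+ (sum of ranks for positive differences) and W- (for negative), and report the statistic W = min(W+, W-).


Step 1: Drop any zero differences (none here) and take |d_i|.
|d| = [1, 8, 3, 1, 1, 4]
Step 2: Midrank |d_i| (ties get averaged ranks).
ranks: |1|->2, |8|->6, |3|->4, |1|->2, |1|->2, |4|->5
Step 3: Attach original signs; sum ranks with positive sign and with negative sign.
W+ = 2 + 6 = 8
W- = 4 + 2 + 2 + 5 = 13
(Check: W+ + W- = 21 should equal n(n+1)/2 = 21.)
Step 4: Test statistic W = min(W+, W-) = 8.
Step 5: Ties in |d|, so use the tie-corrected normal approximation.
        E[W] = n(n+1)/4 = 6*7/4 = 10.5.
        Tie groups: |d|=1 (t=3); sum(t^3 - t) = 24.
        Var[W] = n(n+1)(2n+1)/24 - sum(t^3-t)/48 = 546/24 - 24/48 = 22.25.
        z = (W - E[W]) / sqrt(Var[W]) = (8 - 10.5) / 4.7170 = -0.5300.
        Two-sided p = 2*Phi(z) = 0.596113.
Step 6: alpha = 0.05. fail to reject H0.

W+ = 8, W- = 13, W = min = 8, p = 0.596113, fail to reject H0.


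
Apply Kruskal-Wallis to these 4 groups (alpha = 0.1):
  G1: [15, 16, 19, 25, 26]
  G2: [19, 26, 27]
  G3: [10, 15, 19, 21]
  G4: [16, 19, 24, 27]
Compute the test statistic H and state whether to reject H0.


Step 1: Combine all N = 16 observations and assign midranks.
sorted (value, group, rank): (10,G3,1), (15,G1,2.5), (15,G3,2.5), (16,G1,4.5), (16,G4,4.5), (19,G1,7.5), (19,G2,7.5), (19,G3,7.5), (19,G4,7.5), (21,G3,10), (24,G4,11), (25,G1,12), (26,G1,13.5), (26,G2,13.5), (27,G2,15.5), (27,G4,15.5)
Step 2: Sum ranks within each group.
R_1 = 40 (n_1 = 5)
R_2 = 36.5 (n_2 = 3)
R_3 = 21 (n_3 = 4)
R_4 = 38.5 (n_4 = 4)
Step 3: H = 12/(N(N+1)) * sum(R_i^2/n_i) - 3(N+1)
     = 12/(16*17) * (40^2/5 + 36.5^2/3 + 21^2/4 + 38.5^2/4) - 3*17
     = 0.044118 * 1244.9 - 51
     = 3.921875.
Step 4: Ties present; correction factor C = 1 - 84/(16^3 - 16) = 0.979412. Corrected H = 3.921875 / 0.979412 = 4.004317.
Step 5: Under H0, H ~ chi^2(3); p-value = 0.260998.
Step 6: alpha = 0.1. fail to reject H0.

H = 4.0043, df = 3, p = 0.260998, fail to reject H0.


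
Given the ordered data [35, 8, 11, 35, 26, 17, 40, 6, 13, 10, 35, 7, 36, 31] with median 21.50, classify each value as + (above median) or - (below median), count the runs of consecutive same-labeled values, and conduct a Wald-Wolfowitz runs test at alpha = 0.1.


Step 1: Compute median = 21.50; label A = above, B = below.
Labels in order: ABBAABABBBABAA  (n_A = 7, n_B = 7)
Step 2: Count runs R = 9.
Step 3: Under H0 (random ordering), E[R] = 2*n_A*n_B/(n_A+n_B) + 1 = 2*7*7/14 + 1 = 8.0000.
        Var[R] = 2*n_A*n_B*(2*n_A*n_B - n_A - n_B) / ((n_A+n_B)^2 * (n_A+n_B-1)) = 8232/2548 = 3.2308.
        SD[R] = 1.7974.
Step 4: Continuity-corrected z = (R - 0.5 - E[R]) / SD[R] = (9 - 0.5 - 8.0000) / 1.7974 = 0.2782.
Step 5: Two-sided p-value via normal approximation = 2*(1 - Phi(|z|)) = 0.780879.
Step 6: alpha = 0.1. fail to reject H0.

R = 9, z = 0.2782, p = 0.780879, fail to reject H0.


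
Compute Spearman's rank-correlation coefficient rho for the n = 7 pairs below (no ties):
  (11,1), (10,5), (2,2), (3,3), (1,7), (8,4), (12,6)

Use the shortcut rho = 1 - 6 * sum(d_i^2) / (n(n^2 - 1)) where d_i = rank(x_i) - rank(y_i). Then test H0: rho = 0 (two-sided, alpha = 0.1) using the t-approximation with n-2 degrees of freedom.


Step 1: Rank x and y separately (midranks; no ties here).
rank(x): 11->6, 10->5, 2->2, 3->3, 1->1, 8->4, 12->7
rank(y): 1->1, 5->5, 2->2, 3->3, 7->7, 4->4, 6->6
Step 2: d_i = R_x(i) - R_y(i); compute d_i^2.
  (6-1)^2=25, (5-5)^2=0, (2-2)^2=0, (3-3)^2=0, (1-7)^2=36, (4-4)^2=0, (7-6)^2=1
sum(d^2) = 62.
Step 3: rho = 1 - 6*62 / (7*(7^2 - 1)) = 1 - 372/336 = -0.107143.
Step 4: Under H0, t = rho * sqrt((n-2)/(1-rho^2)) = -0.2410 ~ t(5).
Step 5: Two-sided p-value from the t-distribution with 5 df = 0.819151.
Step 6: alpha = 0.1. fail to reject H0.

rho = -0.1071, p = 0.819151, fail to reject H0 at alpha = 0.1.


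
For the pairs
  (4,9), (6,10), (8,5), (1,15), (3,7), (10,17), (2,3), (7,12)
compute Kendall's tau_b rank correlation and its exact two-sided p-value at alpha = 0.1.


Step 1: Enumerate the 28 unordered pairs (i,j) with i<j and classify each by sign(x_j-x_i) * sign(y_j-y_i).
  (1,2):dx=+2,dy=+1->C; (1,3):dx=+4,dy=-4->D; (1,4):dx=-3,dy=+6->D; (1,5):dx=-1,dy=-2->C
  (1,6):dx=+6,dy=+8->C; (1,7):dx=-2,dy=-6->C; (1,8):dx=+3,dy=+3->C; (2,3):dx=+2,dy=-5->D
  (2,4):dx=-5,dy=+5->D; (2,5):dx=-3,dy=-3->C; (2,6):dx=+4,dy=+7->C; (2,7):dx=-4,dy=-7->C
  (2,8):dx=+1,dy=+2->C; (3,4):dx=-7,dy=+10->D; (3,5):dx=-5,dy=+2->D; (3,6):dx=+2,dy=+12->C
  (3,7):dx=-6,dy=-2->C; (3,8):dx=-1,dy=+7->D; (4,5):dx=+2,dy=-8->D; (4,6):dx=+9,dy=+2->C
  (4,7):dx=+1,dy=-12->D; (4,8):dx=+6,dy=-3->D; (5,6):dx=+7,dy=+10->C; (5,7):dx=-1,dy=-4->C
  (5,8):dx=+4,dy=+5->C; (6,7):dx=-8,dy=-14->C; (6,8):dx=-3,dy=-5->C; (7,8):dx=+5,dy=+9->C
Step 2: C = 18, D = 10, total pairs = 28.
Step 3: tau = (C - D)/(n(n-1)/2) = (18 - 10)/28 = 0.285714.
Step 4: Exact two-sided p-value (enumerate n! = 40320 permutations of y under H0): p = 0.398760.
Step 5: alpha = 0.1. fail to reject H0.

tau_b = 0.2857 (C=18, D=10), p = 0.398760, fail to reject H0.


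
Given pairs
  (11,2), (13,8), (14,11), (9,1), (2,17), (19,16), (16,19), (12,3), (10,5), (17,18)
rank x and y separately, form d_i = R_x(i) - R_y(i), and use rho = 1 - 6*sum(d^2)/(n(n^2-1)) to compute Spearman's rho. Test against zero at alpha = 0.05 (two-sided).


Step 1: Rank x and y separately (midranks; no ties here).
rank(x): 11->4, 13->6, 14->7, 9->2, 2->1, 19->10, 16->8, 12->5, 10->3, 17->9
rank(y): 2->2, 8->5, 11->6, 1->1, 17->8, 16->7, 19->10, 3->3, 5->4, 18->9
Step 2: d_i = R_x(i) - R_y(i); compute d_i^2.
  (4-2)^2=4, (6-5)^2=1, (7-6)^2=1, (2-1)^2=1, (1-8)^2=49, (10-7)^2=9, (8-10)^2=4, (5-3)^2=4, (3-4)^2=1, (9-9)^2=0
sum(d^2) = 74.
Step 3: rho = 1 - 6*74 / (10*(10^2 - 1)) = 1 - 444/990 = 0.551515.
Step 4: Under H0, t = rho * sqrt((n-2)/(1-rho^2)) = 1.8700 ~ t(8).
Step 5: Two-sided p-value from the t-distribution with 8 df = 0.098401.
Step 6: alpha = 0.05. fail to reject H0.

rho = 0.5515, p = 0.098401, fail to reject H0 at alpha = 0.05.


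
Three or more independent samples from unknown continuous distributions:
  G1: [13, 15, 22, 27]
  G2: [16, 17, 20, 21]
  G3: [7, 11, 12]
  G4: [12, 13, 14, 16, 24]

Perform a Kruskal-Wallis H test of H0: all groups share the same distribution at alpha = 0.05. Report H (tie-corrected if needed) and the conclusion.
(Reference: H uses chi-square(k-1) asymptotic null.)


Step 1: Combine all N = 16 observations and assign midranks.
sorted (value, group, rank): (7,G3,1), (11,G3,2), (12,G3,3.5), (12,G4,3.5), (13,G1,5.5), (13,G4,5.5), (14,G4,7), (15,G1,8), (16,G2,9.5), (16,G4,9.5), (17,G2,11), (20,G2,12), (21,G2,13), (22,G1,14), (24,G4,15), (27,G1,16)
Step 2: Sum ranks within each group.
R_1 = 43.5 (n_1 = 4)
R_2 = 45.5 (n_2 = 4)
R_3 = 6.5 (n_3 = 3)
R_4 = 40.5 (n_4 = 5)
Step 3: H = 12/(N(N+1)) * sum(R_i^2/n_i) - 3(N+1)
     = 12/(16*17) * (43.5^2/4 + 45.5^2/4 + 6.5^2/3 + 40.5^2/5) - 3*17
     = 0.044118 * 1332.76 - 51
     = 7.798162.
Step 4: Ties present; correction factor C = 1 - 18/(16^3 - 16) = 0.995588. Corrected H = 7.798162 / 0.995588 = 7.832718.
Step 5: Under H0, H ~ chi^2(3); p-value = 0.049598.
Step 6: alpha = 0.05. reject H0.

H = 7.8327, df = 3, p = 0.049598, reject H0.


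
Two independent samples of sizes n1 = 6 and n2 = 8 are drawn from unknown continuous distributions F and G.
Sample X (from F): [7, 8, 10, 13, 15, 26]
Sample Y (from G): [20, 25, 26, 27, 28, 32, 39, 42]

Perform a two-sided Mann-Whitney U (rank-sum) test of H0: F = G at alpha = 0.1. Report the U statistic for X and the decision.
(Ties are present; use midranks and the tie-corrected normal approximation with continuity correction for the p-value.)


Step 1: Combine and sort all 14 observations; assign midranks.
sorted (value, group): (7,X), (8,X), (10,X), (13,X), (15,X), (20,Y), (25,Y), (26,X), (26,Y), (27,Y), (28,Y), (32,Y), (39,Y), (42,Y)
ranks: 7->1, 8->2, 10->3, 13->4, 15->5, 20->6, 25->7, 26->8.5, 26->8.5, 27->10, 28->11, 32->12, 39->13, 42->14
Step 2: Rank sum for X: R1 = 1 + 2 + 3 + 4 + 5 + 8.5 = 23.5.
Step 3: U_X = R1 - n1(n1+1)/2 = 23.5 - 6*7/2 = 23.5 - 21 = 2.5.
       U_Y = n1*n2 - U_X = 48 - 2.5 = 45.5.
Step 4: Ties are present, so use the tie-corrected normal approximation (with continuity correction) for the p-value.
Step 5: p-value = 0.006646; compare to alpha = 0.1. reject H0.

U_X = 2.5, p = 0.006646, reject H0 at alpha = 0.1.


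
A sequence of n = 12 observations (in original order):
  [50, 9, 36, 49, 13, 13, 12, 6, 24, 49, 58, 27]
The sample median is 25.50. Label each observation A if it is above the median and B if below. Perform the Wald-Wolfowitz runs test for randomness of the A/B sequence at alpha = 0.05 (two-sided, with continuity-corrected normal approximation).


Step 1: Compute median = 25.50; label A = above, B = below.
Labels in order: ABAABBBBBAAA  (n_A = 6, n_B = 6)
Step 2: Count runs R = 5.
Step 3: Under H0 (random ordering), E[R] = 2*n_A*n_B/(n_A+n_B) + 1 = 2*6*6/12 + 1 = 7.0000.
        Var[R] = 2*n_A*n_B*(2*n_A*n_B - n_A - n_B) / ((n_A+n_B)^2 * (n_A+n_B-1)) = 4320/1584 = 2.7273.
        SD[R] = 1.6514.
Step 4: Continuity-corrected z = (R + 0.5 - E[R]) / SD[R] = (5 + 0.5 - 7.0000) / 1.6514 = -0.9083.
Step 5: Two-sided p-value via normal approximation = 2*(1 - Phi(|z|)) = 0.363722.
Step 6: alpha = 0.05. fail to reject H0.

R = 5, z = -0.9083, p = 0.363722, fail to reject H0.


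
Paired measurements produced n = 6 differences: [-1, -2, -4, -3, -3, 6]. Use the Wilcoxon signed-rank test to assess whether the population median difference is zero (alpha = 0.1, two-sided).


Step 1: Drop any zero differences (none here) and take |d_i|.
|d| = [1, 2, 4, 3, 3, 6]
Step 2: Midrank |d_i| (ties get averaged ranks).
ranks: |1|->1, |2|->2, |4|->5, |3|->3.5, |3|->3.5, |6|->6
Step 3: Attach original signs; sum ranks with positive sign and with negative sign.
W+ = 6 = 6
W- = 1 + 2 + 5 + 3.5 + 3.5 = 15
(Check: W+ + W- = 21 should equal n(n+1)/2 = 21.)
Step 4: Test statistic W = min(W+, W-) = 6.
Step 5: Ties in |d|, so use the tie-corrected normal approximation.
        E[W] = n(n+1)/4 = 6*7/4 = 10.5.
        Tie groups: |d|=3 (t=2); sum(t^3 - t) = 6.
        Var[W] = n(n+1)(2n+1)/24 - sum(t^3-t)/48 = 546/24 - 6/48 = 22.625.
        z = (W - E[W]) / sqrt(Var[W]) = (6 - 10.5) / 4.7566 = -0.9461.
        Two-sided p = 2*Phi(z) = 0.344118.
Step 6: alpha = 0.1. fail to reject H0.

W+ = 6, W- = 15, W = min = 6, p = 0.344118, fail to reject H0.


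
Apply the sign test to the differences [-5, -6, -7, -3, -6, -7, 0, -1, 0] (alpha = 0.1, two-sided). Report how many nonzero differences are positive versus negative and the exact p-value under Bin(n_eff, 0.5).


Step 1: Discard zero differences. Original n = 9; n_eff = number of nonzero differences = 7.
Nonzero differences (with sign): -5, -6, -7, -3, -6, -7, -1
Step 2: Count signs: positive = 0, negative = 7.
Step 3: Under H0: P(positive) = 0.5, so the number of positives S ~ Bin(7, 0.5).
Step 4: Two-sided exact p-value = sum of Bin(7,0.5) probabilities at or below the observed probability = 0.015625.
Step 5: alpha = 0.1. reject H0.

n_eff = 7, pos = 0, neg = 7, p = 0.015625, reject H0.


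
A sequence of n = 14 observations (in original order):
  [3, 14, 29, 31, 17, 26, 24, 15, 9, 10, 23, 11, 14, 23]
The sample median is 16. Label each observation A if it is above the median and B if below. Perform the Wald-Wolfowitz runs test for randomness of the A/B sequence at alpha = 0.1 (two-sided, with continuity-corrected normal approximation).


Step 1: Compute median = 16; label A = above, B = below.
Labels in order: BBAAAAABBBABBA  (n_A = 7, n_B = 7)
Step 2: Count runs R = 6.
Step 3: Under H0 (random ordering), E[R] = 2*n_A*n_B/(n_A+n_B) + 1 = 2*7*7/14 + 1 = 8.0000.
        Var[R] = 2*n_A*n_B*(2*n_A*n_B - n_A - n_B) / ((n_A+n_B)^2 * (n_A+n_B-1)) = 8232/2548 = 3.2308.
        SD[R] = 1.7974.
Step 4: Continuity-corrected z = (R + 0.5 - E[R]) / SD[R] = (6 + 0.5 - 8.0000) / 1.7974 = -0.8345.
Step 5: Two-sided p-value via normal approximation = 2*(1 - Phi(|z|)) = 0.403986.
Step 6: alpha = 0.1. fail to reject H0.

R = 6, z = -0.8345, p = 0.403986, fail to reject H0.


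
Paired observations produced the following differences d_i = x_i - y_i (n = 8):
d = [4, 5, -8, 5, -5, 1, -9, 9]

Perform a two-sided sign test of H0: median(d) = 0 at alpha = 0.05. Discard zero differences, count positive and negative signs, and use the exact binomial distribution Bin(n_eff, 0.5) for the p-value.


Step 1: Discard zero differences. Original n = 8; n_eff = number of nonzero differences = 8.
Nonzero differences (with sign): +4, +5, -8, +5, -5, +1, -9, +9
Step 2: Count signs: positive = 5, negative = 3.
Step 3: Under H0: P(positive) = 0.5, so the number of positives S ~ Bin(8, 0.5).
Step 4: Two-sided exact p-value = sum of Bin(8,0.5) probabilities at or below the observed probability = 0.726562.
Step 5: alpha = 0.05. fail to reject H0.

n_eff = 8, pos = 5, neg = 3, p = 0.726562, fail to reject H0.


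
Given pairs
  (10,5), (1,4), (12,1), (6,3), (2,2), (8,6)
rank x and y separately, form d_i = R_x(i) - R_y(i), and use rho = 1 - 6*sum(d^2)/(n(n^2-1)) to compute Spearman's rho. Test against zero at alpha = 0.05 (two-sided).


Step 1: Rank x and y separately (midranks; no ties here).
rank(x): 10->5, 1->1, 12->6, 6->3, 2->2, 8->4
rank(y): 5->5, 4->4, 1->1, 3->3, 2->2, 6->6
Step 2: d_i = R_x(i) - R_y(i); compute d_i^2.
  (5-5)^2=0, (1-4)^2=9, (6-1)^2=25, (3-3)^2=0, (2-2)^2=0, (4-6)^2=4
sum(d^2) = 38.
Step 3: rho = 1 - 6*38 / (6*(6^2 - 1)) = 1 - 228/210 = -0.085714.
Step 4: Under H0, t = rho * sqrt((n-2)/(1-rho^2)) = -0.1721 ~ t(4).
Step 5: Two-sided p-value from the t-distribution with 4 df = 0.871743.
Step 6: alpha = 0.05. fail to reject H0.

rho = -0.0857, p = 0.871743, fail to reject H0 at alpha = 0.05.


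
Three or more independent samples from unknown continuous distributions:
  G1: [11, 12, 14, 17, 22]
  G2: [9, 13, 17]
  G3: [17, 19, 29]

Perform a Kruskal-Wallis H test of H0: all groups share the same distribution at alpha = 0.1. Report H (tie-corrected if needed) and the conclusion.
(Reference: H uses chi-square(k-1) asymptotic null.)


Step 1: Combine all N = 11 observations and assign midranks.
sorted (value, group, rank): (9,G2,1), (11,G1,2), (12,G1,3), (13,G2,4), (14,G1,5), (17,G1,7), (17,G2,7), (17,G3,7), (19,G3,9), (22,G1,10), (29,G3,11)
Step 2: Sum ranks within each group.
R_1 = 27 (n_1 = 5)
R_2 = 12 (n_2 = 3)
R_3 = 27 (n_3 = 3)
Step 3: H = 12/(N(N+1)) * sum(R_i^2/n_i) - 3(N+1)
     = 12/(11*12) * (27^2/5 + 12^2/3 + 27^2/3) - 3*12
     = 0.090909 * 436.8 - 36
     = 3.709091.
Step 4: Ties present; correction factor C = 1 - 24/(11^3 - 11) = 0.981818. Corrected H = 3.709091 / 0.981818 = 3.777778.
Step 5: Under H0, H ~ chi^2(2); p-value = 0.151240.
Step 6: alpha = 0.1. fail to reject H0.

H = 3.7778, df = 2, p = 0.151240, fail to reject H0.


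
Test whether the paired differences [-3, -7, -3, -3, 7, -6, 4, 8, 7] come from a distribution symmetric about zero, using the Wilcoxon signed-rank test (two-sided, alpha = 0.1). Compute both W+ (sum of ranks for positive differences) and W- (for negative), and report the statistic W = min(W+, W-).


Step 1: Drop any zero differences (none here) and take |d_i|.
|d| = [3, 7, 3, 3, 7, 6, 4, 8, 7]
Step 2: Midrank |d_i| (ties get averaged ranks).
ranks: |3|->2, |7|->7, |3|->2, |3|->2, |7|->7, |6|->5, |4|->4, |8|->9, |7|->7
Step 3: Attach original signs; sum ranks with positive sign and with negative sign.
W+ = 7 + 4 + 9 + 7 = 27
W- = 2 + 7 + 2 + 2 + 5 = 18
(Check: W+ + W- = 45 should equal n(n+1)/2 = 45.)
Step 4: Test statistic W = min(W+, W-) = 18.
Step 5: Ties in |d|, so use the tie-corrected normal approximation.
        E[W] = n(n+1)/4 = 9*10/4 = 22.5.
        Tie groups: |d|=3 (t=3), |d|=7 (t=3); sum(t^3 - t) = 48.
        Var[W] = n(n+1)(2n+1)/24 - sum(t^3-t)/48 = 1710/24 - 48/48 = 70.25.
        z = (W - E[W]) / sqrt(Var[W]) = (18 - 22.5) / 8.3815 = -0.5369.
        Two-sided p = 2*Phi(z) = 0.591340.
Step 6: alpha = 0.1. fail to reject H0.

W+ = 27, W- = 18, W = min = 18, p = 0.591340, fail to reject H0.


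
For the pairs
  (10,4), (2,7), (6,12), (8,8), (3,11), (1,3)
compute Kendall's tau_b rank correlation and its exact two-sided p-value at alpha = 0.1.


Step 1: Enumerate the 15 unordered pairs (i,j) with i<j and classify each by sign(x_j-x_i) * sign(y_j-y_i).
  (1,2):dx=-8,dy=+3->D; (1,3):dx=-4,dy=+8->D; (1,4):dx=-2,dy=+4->D; (1,5):dx=-7,dy=+7->D
  (1,6):dx=-9,dy=-1->C; (2,3):dx=+4,dy=+5->C; (2,4):dx=+6,dy=+1->C; (2,5):dx=+1,dy=+4->C
  (2,6):dx=-1,dy=-4->C; (3,4):dx=+2,dy=-4->D; (3,5):dx=-3,dy=-1->C; (3,6):dx=-5,dy=-9->C
  (4,5):dx=-5,dy=+3->D; (4,6):dx=-7,dy=-5->C; (5,6):dx=-2,dy=-8->C
Step 2: C = 9, D = 6, total pairs = 15.
Step 3: tau = (C - D)/(n(n-1)/2) = (9 - 6)/15 = 0.200000.
Step 4: Exact two-sided p-value (enumerate n! = 720 permutations of y under H0): p = 0.719444.
Step 5: alpha = 0.1. fail to reject H0.

tau_b = 0.2000 (C=9, D=6), p = 0.719444, fail to reject H0.


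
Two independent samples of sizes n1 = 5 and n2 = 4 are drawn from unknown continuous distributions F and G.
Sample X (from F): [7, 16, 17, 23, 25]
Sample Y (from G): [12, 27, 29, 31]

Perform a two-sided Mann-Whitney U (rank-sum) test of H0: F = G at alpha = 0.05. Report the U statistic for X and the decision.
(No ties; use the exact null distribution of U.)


Step 1: Combine and sort all 9 observations; assign midranks.
sorted (value, group): (7,X), (12,Y), (16,X), (17,X), (23,X), (25,X), (27,Y), (29,Y), (31,Y)
ranks: 7->1, 12->2, 16->3, 17->4, 23->5, 25->6, 27->7, 29->8, 31->9
Step 2: Rank sum for X: R1 = 1 + 3 + 4 + 5 + 6 = 19.
Step 3: U_X = R1 - n1(n1+1)/2 = 19 - 5*6/2 = 19 - 15 = 4.
       U_Y = n1*n2 - U_X = 20 - 4 = 16.
Step 4: No ties, so the exact null distribution of U (based on enumerating the C(9,5) = 126 equally likely rank assignments) gives the two-sided p-value.
Step 5: p-value = 0.190476; compare to alpha = 0.05. fail to reject H0.

U_X = 4, p = 0.190476, fail to reject H0 at alpha = 0.05.


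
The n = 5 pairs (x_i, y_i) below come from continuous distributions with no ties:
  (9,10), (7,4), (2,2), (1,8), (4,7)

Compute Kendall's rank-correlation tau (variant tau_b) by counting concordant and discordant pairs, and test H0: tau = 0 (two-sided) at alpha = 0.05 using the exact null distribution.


Step 1: Enumerate the 10 unordered pairs (i,j) with i<j and classify each by sign(x_j-x_i) * sign(y_j-y_i).
  (1,2):dx=-2,dy=-6->C; (1,3):dx=-7,dy=-8->C; (1,4):dx=-8,dy=-2->C; (1,5):dx=-5,dy=-3->C
  (2,3):dx=-5,dy=-2->C; (2,4):dx=-6,dy=+4->D; (2,5):dx=-3,dy=+3->D; (3,4):dx=-1,dy=+6->D
  (3,5):dx=+2,dy=+5->C; (4,5):dx=+3,dy=-1->D
Step 2: C = 6, D = 4, total pairs = 10.
Step 3: tau = (C - D)/(n(n-1)/2) = (6 - 4)/10 = 0.200000.
Step 4: Exact two-sided p-value (enumerate n! = 120 permutations of y under H0): p = 0.816667.
Step 5: alpha = 0.05. fail to reject H0.

tau_b = 0.2000 (C=6, D=4), p = 0.816667, fail to reject H0.


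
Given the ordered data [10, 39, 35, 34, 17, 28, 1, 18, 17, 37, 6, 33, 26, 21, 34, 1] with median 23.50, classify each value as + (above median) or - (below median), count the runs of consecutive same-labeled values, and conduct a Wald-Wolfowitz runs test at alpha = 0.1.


Step 1: Compute median = 23.50; label A = above, B = below.
Labels in order: BAAABABBBABAABAB  (n_A = 8, n_B = 8)
Step 2: Count runs R = 11.
Step 3: Under H0 (random ordering), E[R] = 2*n_A*n_B/(n_A+n_B) + 1 = 2*8*8/16 + 1 = 9.0000.
        Var[R] = 2*n_A*n_B*(2*n_A*n_B - n_A - n_B) / ((n_A+n_B)^2 * (n_A+n_B-1)) = 14336/3840 = 3.7333.
        SD[R] = 1.9322.
Step 4: Continuity-corrected z = (R - 0.5 - E[R]) / SD[R] = (11 - 0.5 - 9.0000) / 1.9322 = 0.7763.
Step 5: Two-sided p-value via normal approximation = 2*(1 - Phi(|z|)) = 0.437558.
Step 6: alpha = 0.1. fail to reject H0.

R = 11, z = 0.7763, p = 0.437558, fail to reject H0.


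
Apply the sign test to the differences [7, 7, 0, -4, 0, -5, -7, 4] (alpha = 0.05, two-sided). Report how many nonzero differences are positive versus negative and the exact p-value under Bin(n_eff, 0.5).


Step 1: Discard zero differences. Original n = 8; n_eff = number of nonzero differences = 6.
Nonzero differences (with sign): +7, +7, -4, -5, -7, +4
Step 2: Count signs: positive = 3, negative = 3.
Step 3: Under H0: P(positive) = 0.5, so the number of positives S ~ Bin(6, 0.5).
Step 4: Two-sided exact p-value = sum of Bin(6,0.5) probabilities at or below the observed probability = 1.000000.
Step 5: alpha = 0.05. fail to reject H0.

n_eff = 6, pos = 3, neg = 3, p = 1.000000, fail to reject H0.


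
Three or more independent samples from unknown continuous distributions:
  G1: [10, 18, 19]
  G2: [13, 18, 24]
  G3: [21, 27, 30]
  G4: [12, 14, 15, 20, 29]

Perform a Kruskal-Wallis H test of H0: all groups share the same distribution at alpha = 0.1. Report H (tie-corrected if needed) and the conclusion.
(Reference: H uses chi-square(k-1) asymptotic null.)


Step 1: Combine all N = 14 observations and assign midranks.
sorted (value, group, rank): (10,G1,1), (12,G4,2), (13,G2,3), (14,G4,4), (15,G4,5), (18,G1,6.5), (18,G2,6.5), (19,G1,8), (20,G4,9), (21,G3,10), (24,G2,11), (27,G3,12), (29,G4,13), (30,G3,14)
Step 2: Sum ranks within each group.
R_1 = 15.5 (n_1 = 3)
R_2 = 20.5 (n_2 = 3)
R_3 = 36 (n_3 = 3)
R_4 = 33 (n_4 = 5)
Step 3: H = 12/(N(N+1)) * sum(R_i^2/n_i) - 3(N+1)
     = 12/(14*15) * (15.5^2/3 + 20.5^2/3 + 36^2/3 + 33^2/5) - 3*15
     = 0.057143 * 869.967 - 45
     = 4.712381.
Step 4: Ties present; correction factor C = 1 - 6/(14^3 - 14) = 0.997802. Corrected H = 4.712381 / 0.997802 = 4.722761.
Step 5: Under H0, H ~ chi^2(3); p-value = 0.193261.
Step 6: alpha = 0.1. fail to reject H0.

H = 4.7228, df = 3, p = 0.193261, fail to reject H0.


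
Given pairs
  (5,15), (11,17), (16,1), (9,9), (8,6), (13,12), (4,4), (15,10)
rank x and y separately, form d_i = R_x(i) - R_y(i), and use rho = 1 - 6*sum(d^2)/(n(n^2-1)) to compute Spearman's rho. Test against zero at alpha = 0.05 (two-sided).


Step 1: Rank x and y separately (midranks; no ties here).
rank(x): 5->2, 11->5, 16->8, 9->4, 8->3, 13->6, 4->1, 15->7
rank(y): 15->7, 17->8, 1->1, 9->4, 6->3, 12->6, 4->2, 10->5
Step 2: d_i = R_x(i) - R_y(i); compute d_i^2.
  (2-7)^2=25, (5-8)^2=9, (8-1)^2=49, (4-4)^2=0, (3-3)^2=0, (6-6)^2=0, (1-2)^2=1, (7-5)^2=4
sum(d^2) = 88.
Step 3: rho = 1 - 6*88 / (8*(8^2 - 1)) = 1 - 528/504 = -0.047619.
Step 4: Under H0, t = rho * sqrt((n-2)/(1-rho^2)) = -0.1168 ~ t(6).
Step 5: Two-sided p-value from the t-distribution with 6 df = 0.910849.
Step 6: alpha = 0.05. fail to reject H0.

rho = -0.0476, p = 0.910849, fail to reject H0 at alpha = 0.05.


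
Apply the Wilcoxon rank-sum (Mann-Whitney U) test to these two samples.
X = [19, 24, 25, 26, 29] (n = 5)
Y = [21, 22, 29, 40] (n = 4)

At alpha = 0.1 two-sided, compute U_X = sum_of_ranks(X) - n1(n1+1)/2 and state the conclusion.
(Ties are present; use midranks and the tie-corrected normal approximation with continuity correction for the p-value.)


Step 1: Combine and sort all 9 observations; assign midranks.
sorted (value, group): (19,X), (21,Y), (22,Y), (24,X), (25,X), (26,X), (29,X), (29,Y), (40,Y)
ranks: 19->1, 21->2, 22->3, 24->4, 25->5, 26->6, 29->7.5, 29->7.5, 40->9
Step 2: Rank sum for X: R1 = 1 + 4 + 5 + 6 + 7.5 = 23.5.
Step 3: U_X = R1 - n1(n1+1)/2 = 23.5 - 5*6/2 = 23.5 - 15 = 8.5.
       U_Y = n1*n2 - U_X = 20 - 8.5 = 11.5.
Step 4: Ties are present, so use the tie-corrected normal approximation (with continuity correction) for the p-value.
Step 5: p-value = 0.805701; compare to alpha = 0.1. fail to reject H0.

U_X = 8.5, p = 0.805701, fail to reject H0 at alpha = 0.1.


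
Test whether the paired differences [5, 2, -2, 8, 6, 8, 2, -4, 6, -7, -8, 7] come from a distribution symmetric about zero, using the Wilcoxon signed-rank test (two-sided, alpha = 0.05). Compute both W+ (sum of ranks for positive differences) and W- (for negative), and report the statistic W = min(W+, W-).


Step 1: Drop any zero differences (none here) and take |d_i|.
|d| = [5, 2, 2, 8, 6, 8, 2, 4, 6, 7, 8, 7]
Step 2: Midrank |d_i| (ties get averaged ranks).
ranks: |5|->5, |2|->2, |2|->2, |8|->11, |6|->6.5, |8|->11, |2|->2, |4|->4, |6|->6.5, |7|->8.5, |8|->11, |7|->8.5
Step 3: Attach original signs; sum ranks with positive sign and with negative sign.
W+ = 5 + 2 + 11 + 6.5 + 11 + 2 + 6.5 + 8.5 = 52.5
W- = 2 + 4 + 8.5 + 11 = 25.5
(Check: W+ + W- = 78 should equal n(n+1)/2 = 78.)
Step 4: Test statistic W = min(W+, W-) = 25.5.
Step 5: Ties in |d|, so use the tie-corrected normal approximation.
        E[W] = n(n+1)/4 = 12*13/4 = 39.
        Tie groups: |d|=2 (t=3), |d|=6 (t=2), |d|=7 (t=2), |d|=8 (t=3); sum(t^3 - t) = 60.
        Var[W] = n(n+1)(2n+1)/24 - sum(t^3-t)/48 = 3900/24 - 60/48 = 161.25.
        z = (W - E[W]) / sqrt(Var[W]) = (25.5 - 39) / 12.6984 = -1.0631.
        Two-sided p = 2*Phi(z) = 0.287726.
Step 6: alpha = 0.05. fail to reject H0.

W+ = 52.5, W- = 25.5, W = min = 25.5, p = 0.287726, fail to reject H0.


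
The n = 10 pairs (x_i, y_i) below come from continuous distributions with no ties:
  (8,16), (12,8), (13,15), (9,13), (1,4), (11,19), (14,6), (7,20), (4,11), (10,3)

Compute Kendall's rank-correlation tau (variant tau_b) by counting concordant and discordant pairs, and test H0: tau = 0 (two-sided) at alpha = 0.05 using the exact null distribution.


Step 1: Enumerate the 45 unordered pairs (i,j) with i<j and classify each by sign(x_j-x_i) * sign(y_j-y_i).
  (1,2):dx=+4,dy=-8->D; (1,3):dx=+5,dy=-1->D; (1,4):dx=+1,dy=-3->D; (1,5):dx=-7,dy=-12->C
  (1,6):dx=+3,dy=+3->C; (1,7):dx=+6,dy=-10->D; (1,8):dx=-1,dy=+4->D; (1,9):dx=-4,dy=-5->C
  (1,10):dx=+2,dy=-13->D; (2,3):dx=+1,dy=+7->C; (2,4):dx=-3,dy=+5->D; (2,5):dx=-11,dy=-4->C
  (2,6):dx=-1,dy=+11->D; (2,7):dx=+2,dy=-2->D; (2,8):dx=-5,dy=+12->D; (2,9):dx=-8,dy=+3->D
  (2,10):dx=-2,dy=-5->C; (3,4):dx=-4,dy=-2->C; (3,5):dx=-12,dy=-11->C; (3,6):dx=-2,dy=+4->D
  (3,7):dx=+1,dy=-9->D; (3,8):dx=-6,dy=+5->D; (3,9):dx=-9,dy=-4->C; (3,10):dx=-3,dy=-12->C
  (4,5):dx=-8,dy=-9->C; (4,6):dx=+2,dy=+6->C; (4,7):dx=+5,dy=-7->D; (4,8):dx=-2,dy=+7->D
  (4,9):dx=-5,dy=-2->C; (4,10):dx=+1,dy=-10->D; (5,6):dx=+10,dy=+15->C; (5,7):dx=+13,dy=+2->C
  (5,8):dx=+6,dy=+16->C; (5,9):dx=+3,dy=+7->C; (5,10):dx=+9,dy=-1->D; (6,7):dx=+3,dy=-13->D
  (6,8):dx=-4,dy=+1->D; (6,9):dx=-7,dy=-8->C; (6,10):dx=-1,dy=-16->C; (7,8):dx=-7,dy=+14->D
  (7,9):dx=-10,dy=+5->D; (7,10):dx=-4,dy=-3->C; (8,9):dx=-3,dy=-9->C; (8,10):dx=+3,dy=-17->D
  (9,10):dx=+6,dy=-8->D
Step 2: C = 21, D = 24, total pairs = 45.
Step 3: tau = (C - D)/(n(n-1)/2) = (21 - 24)/45 = -0.066667.
Step 4: Exact two-sided p-value (enumerate n! = 3628800 permutations of y under H0): p = 0.861801.
Step 5: alpha = 0.05. fail to reject H0.

tau_b = -0.0667 (C=21, D=24), p = 0.861801, fail to reject H0.
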